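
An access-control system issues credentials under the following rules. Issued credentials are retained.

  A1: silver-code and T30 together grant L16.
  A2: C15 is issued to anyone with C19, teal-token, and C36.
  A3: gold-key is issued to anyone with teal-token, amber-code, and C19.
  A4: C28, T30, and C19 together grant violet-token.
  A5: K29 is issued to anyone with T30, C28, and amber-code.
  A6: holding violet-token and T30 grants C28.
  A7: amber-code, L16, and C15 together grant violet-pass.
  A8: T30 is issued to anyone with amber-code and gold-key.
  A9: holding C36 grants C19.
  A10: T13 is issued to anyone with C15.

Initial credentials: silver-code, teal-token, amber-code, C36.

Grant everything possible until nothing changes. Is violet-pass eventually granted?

Yes

Holding C36 grants C19 (A9).
Holding teal-token, amber-code, and C19 grants gold-key (A3).
Holding C19, teal-token, and C36 grants C15 (A2).
Holding amber-code and gold-key grants T30 (A8).
Holding silver-code and T30 grants L16 (A1).
Holding amber-code, L16, and C15 grants violet-pass (A7).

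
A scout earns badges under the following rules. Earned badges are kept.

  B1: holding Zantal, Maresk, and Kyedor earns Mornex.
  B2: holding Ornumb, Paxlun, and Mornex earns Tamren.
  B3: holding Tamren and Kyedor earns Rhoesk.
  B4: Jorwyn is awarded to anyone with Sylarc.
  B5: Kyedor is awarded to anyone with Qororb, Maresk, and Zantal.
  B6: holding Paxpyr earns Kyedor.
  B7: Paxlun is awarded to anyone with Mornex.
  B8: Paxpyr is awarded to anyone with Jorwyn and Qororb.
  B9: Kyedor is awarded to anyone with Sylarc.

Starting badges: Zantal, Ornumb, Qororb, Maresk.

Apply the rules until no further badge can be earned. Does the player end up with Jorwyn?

Jorwyn would need Sylarc (B4), but Sylarc is never earned.

No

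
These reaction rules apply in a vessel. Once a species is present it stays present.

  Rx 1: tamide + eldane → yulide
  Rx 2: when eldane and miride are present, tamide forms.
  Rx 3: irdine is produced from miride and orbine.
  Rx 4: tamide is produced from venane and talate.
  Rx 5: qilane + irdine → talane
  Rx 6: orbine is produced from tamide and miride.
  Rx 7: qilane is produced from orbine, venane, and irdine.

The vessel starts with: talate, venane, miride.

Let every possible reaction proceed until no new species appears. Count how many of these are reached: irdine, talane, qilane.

3

venane and talate present → tamide forms (Rx 4).
tamide and miride present → orbine forms (Rx 6).
miride and orbine present → irdine forms (Rx 3).
orbine, venane, and irdine present → qilane forms (Rx 7).
qilane and irdine present → talane forms (Rx 5).
irdine: reached.
talane: reached.
qilane: reached.
All 3 are reached.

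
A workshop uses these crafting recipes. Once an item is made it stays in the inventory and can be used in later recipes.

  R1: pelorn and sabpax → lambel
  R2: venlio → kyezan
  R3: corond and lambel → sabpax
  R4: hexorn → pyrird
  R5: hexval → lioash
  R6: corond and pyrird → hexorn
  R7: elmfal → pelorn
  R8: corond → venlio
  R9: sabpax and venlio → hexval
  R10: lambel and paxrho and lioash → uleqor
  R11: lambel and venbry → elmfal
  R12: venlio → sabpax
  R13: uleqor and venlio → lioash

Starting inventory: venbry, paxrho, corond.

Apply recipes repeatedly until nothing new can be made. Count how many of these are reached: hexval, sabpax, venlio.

3

Using R8, corond makes venlio.
Using R12, venlio makes sabpax.
Using R9, sabpax and venlio make hexval.
hexval: reached.
sabpax: reached.
venlio: reached.
All 3 are reached.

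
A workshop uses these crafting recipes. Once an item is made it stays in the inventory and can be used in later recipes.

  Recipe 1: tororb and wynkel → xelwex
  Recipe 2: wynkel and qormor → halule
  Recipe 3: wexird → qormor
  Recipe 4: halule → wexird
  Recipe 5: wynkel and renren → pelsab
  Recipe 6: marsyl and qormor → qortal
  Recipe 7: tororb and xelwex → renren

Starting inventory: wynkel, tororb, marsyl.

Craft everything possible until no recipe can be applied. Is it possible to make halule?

halule would need wynkel and qormor (Recipe 2), but qormor is never obtained.

No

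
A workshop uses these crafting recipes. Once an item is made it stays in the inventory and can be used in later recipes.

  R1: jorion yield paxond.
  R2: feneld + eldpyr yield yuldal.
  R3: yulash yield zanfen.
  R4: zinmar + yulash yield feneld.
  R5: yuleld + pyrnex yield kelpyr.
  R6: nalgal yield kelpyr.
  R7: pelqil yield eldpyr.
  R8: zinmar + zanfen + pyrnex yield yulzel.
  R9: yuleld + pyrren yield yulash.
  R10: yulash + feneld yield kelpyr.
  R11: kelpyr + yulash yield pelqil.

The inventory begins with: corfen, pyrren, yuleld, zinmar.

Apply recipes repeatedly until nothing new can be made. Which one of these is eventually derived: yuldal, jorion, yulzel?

yuldal

Using R9, yuleld and pyrren make yulash.
zinmar + yulash → feneld (R4).
Using R10, yulash and feneld make kelpyr.
Using R11, kelpyr and yulash make pelqil.
Using R7, pelqil makes eldpyr.
feneld + eldpyr → yuldal (R2).
yulzel would need zinmar, zanfen, and pyrnex (R8), but pyrnex is never obtained. No rule produces jorion, and it is not given.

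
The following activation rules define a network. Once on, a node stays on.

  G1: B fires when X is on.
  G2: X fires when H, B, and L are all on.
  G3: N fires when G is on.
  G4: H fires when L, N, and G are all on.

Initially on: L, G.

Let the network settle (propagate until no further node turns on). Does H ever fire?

G3: G on → N on.
L, N, and G are on, so H fires (G4).

Yes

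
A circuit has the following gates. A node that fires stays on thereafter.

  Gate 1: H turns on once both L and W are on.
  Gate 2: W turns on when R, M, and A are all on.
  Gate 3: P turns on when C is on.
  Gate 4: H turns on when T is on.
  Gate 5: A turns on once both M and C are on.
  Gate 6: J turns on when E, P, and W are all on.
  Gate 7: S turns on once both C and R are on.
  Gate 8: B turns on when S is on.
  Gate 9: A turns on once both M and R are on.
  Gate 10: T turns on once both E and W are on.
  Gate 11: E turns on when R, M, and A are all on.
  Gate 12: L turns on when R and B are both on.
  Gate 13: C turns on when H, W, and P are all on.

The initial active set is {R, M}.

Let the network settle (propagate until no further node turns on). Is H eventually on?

Yes

M and R are on, so A turns on (Gate 9).
R, M, and A are on, so W turns on (Gate 2).
R, M, and A are on, so E turns on (Gate 11).
Gate 10: E and W on → T on.
Gate 4: T on → H on.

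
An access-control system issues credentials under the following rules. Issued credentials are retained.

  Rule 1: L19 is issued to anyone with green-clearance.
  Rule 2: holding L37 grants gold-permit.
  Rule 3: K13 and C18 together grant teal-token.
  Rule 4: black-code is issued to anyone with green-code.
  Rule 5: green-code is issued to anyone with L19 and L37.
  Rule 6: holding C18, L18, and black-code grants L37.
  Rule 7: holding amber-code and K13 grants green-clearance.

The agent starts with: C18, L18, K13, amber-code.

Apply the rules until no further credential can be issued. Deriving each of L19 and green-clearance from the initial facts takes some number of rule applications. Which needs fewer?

green-clearance: Holding amber-code and K13 grants green-clearance (Rule 7). [1 rule application]
L19: Holding amber-code and K13 grants green-clearance (Rule 7). Holding green-clearance grants L19 (Rule 1). [2 rule applications]
green-clearance needs fewer.

green-clearance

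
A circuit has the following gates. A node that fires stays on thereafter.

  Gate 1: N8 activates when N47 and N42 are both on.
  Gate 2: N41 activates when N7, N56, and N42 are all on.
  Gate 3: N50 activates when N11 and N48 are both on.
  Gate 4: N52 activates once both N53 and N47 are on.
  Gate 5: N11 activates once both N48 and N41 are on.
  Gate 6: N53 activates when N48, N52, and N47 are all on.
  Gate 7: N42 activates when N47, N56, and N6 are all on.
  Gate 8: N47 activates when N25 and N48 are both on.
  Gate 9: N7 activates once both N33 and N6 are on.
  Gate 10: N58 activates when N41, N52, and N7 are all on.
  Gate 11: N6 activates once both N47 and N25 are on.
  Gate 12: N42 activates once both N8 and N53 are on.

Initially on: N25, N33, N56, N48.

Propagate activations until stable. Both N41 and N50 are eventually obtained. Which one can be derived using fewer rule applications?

N41

N41: N25 and N48 are on, so N47 activates (Gate 8). Gate 11: N47 and N25 on → N6 on. N47, N56, and N6 are on, so N42 activates (Gate 7). N33 and N6 are on, so N7 activates (Gate 9). Gate 2: N7, N56, and N42 on → N41 on. [5 rule applications]
N50: N25 and N48 are on, so N47 activates (Gate 8). N47 and N25 are on, so N6 activates (Gate 11). N47, N56, and N6 are on, so N42 activates (Gate 7). Gate 9: N33 and N6 on → N7 on. Gate 2: N7, N56, and N42 on → N41 on. N48 and N41 are on, so N11 activates (Gate 5). Gate 3: N11 and N48 on → N50 on. [7 rule applications]
N41 needs fewer.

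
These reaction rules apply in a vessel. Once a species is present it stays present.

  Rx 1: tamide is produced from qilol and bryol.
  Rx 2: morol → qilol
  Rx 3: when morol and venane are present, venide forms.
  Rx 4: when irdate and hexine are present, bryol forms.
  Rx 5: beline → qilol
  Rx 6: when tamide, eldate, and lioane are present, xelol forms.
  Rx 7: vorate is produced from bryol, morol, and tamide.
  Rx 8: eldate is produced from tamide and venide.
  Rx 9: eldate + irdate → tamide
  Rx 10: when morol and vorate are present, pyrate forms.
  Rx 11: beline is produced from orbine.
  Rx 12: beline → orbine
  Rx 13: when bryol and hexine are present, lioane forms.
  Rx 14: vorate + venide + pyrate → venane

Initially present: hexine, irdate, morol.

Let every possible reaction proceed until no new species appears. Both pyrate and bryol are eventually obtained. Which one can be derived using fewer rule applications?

bryol

bryol: irdate and hexine present → bryol forms (Rx 4). [1 rule application]
pyrate: irdate and hexine present → bryol forms (Rx 4). morol present → qilol forms (Rx 2). qilol and bryol present → tamide forms (Rx 1). bryol, morol, and tamide present → vorate forms (Rx 7). morol and vorate present → pyrate forms (Rx 10). [5 rule applications]
bryol needs fewer.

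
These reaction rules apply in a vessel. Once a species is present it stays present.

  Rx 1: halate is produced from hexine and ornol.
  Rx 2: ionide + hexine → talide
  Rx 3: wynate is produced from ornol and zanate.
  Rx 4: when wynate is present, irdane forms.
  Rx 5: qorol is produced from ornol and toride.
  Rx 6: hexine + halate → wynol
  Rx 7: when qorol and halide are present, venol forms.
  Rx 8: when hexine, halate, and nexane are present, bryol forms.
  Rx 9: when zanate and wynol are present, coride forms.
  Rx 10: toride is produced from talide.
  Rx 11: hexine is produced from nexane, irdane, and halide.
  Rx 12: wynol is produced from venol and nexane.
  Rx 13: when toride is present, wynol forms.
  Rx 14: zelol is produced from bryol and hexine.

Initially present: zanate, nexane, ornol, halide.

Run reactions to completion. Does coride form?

Yes

ornol and zanate present → wynate forms (Rx 3).
wynate present → irdane forms (Rx 4).
nexane, irdane, and halide present → hexine forms (Rx 11).
hexine and ornol present → halate forms (Rx 1).
hexine and halate present → wynol forms (Rx 6).
zanate and wynol present → coride forms (Rx 9).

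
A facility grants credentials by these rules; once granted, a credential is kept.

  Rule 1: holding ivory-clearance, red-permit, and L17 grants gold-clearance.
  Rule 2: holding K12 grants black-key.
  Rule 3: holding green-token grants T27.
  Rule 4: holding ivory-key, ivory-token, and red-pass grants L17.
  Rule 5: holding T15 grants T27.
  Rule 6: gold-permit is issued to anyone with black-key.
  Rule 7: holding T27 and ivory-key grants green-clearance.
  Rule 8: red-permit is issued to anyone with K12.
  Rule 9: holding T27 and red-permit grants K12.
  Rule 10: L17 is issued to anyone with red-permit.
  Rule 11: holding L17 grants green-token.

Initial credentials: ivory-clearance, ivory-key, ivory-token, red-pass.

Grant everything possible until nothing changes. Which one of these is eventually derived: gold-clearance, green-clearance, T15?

green-clearance

Holding ivory-key, ivory-token, and red-pass grants L17 (Rule 4).
Holding L17 grants green-token (Rule 11).
Holding green-token grants T27 (Rule 3).
Holding T27 and ivory-key grants green-clearance (Rule 7).
gold-clearance would need ivory-clearance, red-permit, and L17 (Rule 1), but red-permit is never granted. No rule produces T15, and it is not given.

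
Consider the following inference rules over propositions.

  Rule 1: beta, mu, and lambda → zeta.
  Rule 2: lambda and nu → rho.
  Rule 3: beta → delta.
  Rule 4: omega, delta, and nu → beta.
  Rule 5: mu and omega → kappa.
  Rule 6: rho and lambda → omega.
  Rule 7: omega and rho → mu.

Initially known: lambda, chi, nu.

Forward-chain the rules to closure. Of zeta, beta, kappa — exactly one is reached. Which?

kappa

lambda and nu hold, so rho follows (Rule 2).
rho and lambda hold, so omega follows (Rule 6).
omega and rho hold, so mu follows (Rule 7).
mu and omega hold, so kappa follows (Rule 5).
zeta would need beta, mu, and lambda (Rule 1), but beta is never established. beta would need omega, delta, and nu (Rule 4), but delta is never established.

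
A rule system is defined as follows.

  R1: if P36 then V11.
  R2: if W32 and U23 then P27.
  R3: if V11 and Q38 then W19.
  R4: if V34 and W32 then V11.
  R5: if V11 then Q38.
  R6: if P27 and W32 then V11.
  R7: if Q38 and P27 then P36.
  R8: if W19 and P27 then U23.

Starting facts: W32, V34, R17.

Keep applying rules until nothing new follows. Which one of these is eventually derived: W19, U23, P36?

W19

From V34 and W32, R4 gives V11.
From V11, R5 gives Q38.
V11 and Q38 hold, so W19 follows (R3).
P36 would need Q38 and P27 (R7), but P27 is never established. U23 would need W19 and P27 (R8), but P27 is never established.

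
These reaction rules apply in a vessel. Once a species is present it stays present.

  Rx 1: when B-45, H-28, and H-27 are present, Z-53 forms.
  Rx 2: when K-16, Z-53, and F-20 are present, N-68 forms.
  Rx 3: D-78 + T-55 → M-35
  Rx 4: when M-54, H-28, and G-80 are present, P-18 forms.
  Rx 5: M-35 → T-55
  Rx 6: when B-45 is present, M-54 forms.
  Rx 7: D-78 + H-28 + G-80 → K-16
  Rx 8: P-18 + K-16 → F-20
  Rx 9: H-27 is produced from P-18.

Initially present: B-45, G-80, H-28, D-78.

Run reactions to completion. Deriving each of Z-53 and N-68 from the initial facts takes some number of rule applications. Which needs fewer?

Z-53

Z-53: B-45 present → M-54 forms (Rx 6). M-54, H-28, and G-80 present → P-18 forms (Rx 4). P-18 present → H-27 forms (Rx 9). B-45, H-28, and H-27 present → Z-53 forms (Rx 1). [4 rule applications]
N-68: D-78, H-28, and G-80 present → K-16 forms (Rx 7). B-45 present → M-54 forms (Rx 6). M-54, H-28, and G-80 present → P-18 forms (Rx 4). P-18 present → H-27 forms (Rx 9). P-18 and K-16 present → F-20 forms (Rx 8). B-45, H-28, and H-27 present → Z-53 forms (Rx 1). K-16, Z-53, and F-20 present → N-68 forms (Rx 2). [7 rule applications]
Z-53 needs fewer.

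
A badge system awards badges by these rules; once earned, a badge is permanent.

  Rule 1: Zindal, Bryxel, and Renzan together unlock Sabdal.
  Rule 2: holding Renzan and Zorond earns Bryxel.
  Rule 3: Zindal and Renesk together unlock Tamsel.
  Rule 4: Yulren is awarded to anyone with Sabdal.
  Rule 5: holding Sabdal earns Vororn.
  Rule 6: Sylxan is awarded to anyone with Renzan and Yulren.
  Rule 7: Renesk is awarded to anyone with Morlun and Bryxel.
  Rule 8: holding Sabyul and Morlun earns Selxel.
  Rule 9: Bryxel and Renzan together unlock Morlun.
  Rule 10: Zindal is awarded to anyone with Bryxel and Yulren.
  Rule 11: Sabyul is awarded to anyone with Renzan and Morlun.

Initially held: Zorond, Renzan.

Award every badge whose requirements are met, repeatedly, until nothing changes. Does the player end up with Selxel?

With Renzan and Zorond, Bryxel is earned (Rule 2).
With Bryxel and Renzan, Morlun is earned (Rule 9).
With Renzan and Morlun, Sabyul is earned (Rule 11).
With Sabyul and Morlun, Selxel is earned (Rule 8).

Yes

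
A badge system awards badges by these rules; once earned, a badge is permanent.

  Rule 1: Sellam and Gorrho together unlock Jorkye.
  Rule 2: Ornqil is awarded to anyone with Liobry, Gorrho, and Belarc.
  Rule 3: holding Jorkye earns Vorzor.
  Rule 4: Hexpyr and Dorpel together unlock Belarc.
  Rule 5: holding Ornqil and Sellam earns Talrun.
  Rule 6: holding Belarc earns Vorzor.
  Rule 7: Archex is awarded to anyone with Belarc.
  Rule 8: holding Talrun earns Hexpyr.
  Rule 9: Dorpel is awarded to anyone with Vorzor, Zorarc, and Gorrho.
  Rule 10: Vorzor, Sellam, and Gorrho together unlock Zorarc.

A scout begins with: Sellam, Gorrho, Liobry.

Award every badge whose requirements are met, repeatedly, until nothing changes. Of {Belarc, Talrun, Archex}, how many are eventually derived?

0

Belarc would need Hexpyr and Dorpel (Rule 4), but Hexpyr is never earned.
Talrun would need Ornqil and Sellam (Rule 5), but Ornqil is never earned.
Archex would need Belarc (Rule 7), but Belarc is never earned.
None of the 3 are reached.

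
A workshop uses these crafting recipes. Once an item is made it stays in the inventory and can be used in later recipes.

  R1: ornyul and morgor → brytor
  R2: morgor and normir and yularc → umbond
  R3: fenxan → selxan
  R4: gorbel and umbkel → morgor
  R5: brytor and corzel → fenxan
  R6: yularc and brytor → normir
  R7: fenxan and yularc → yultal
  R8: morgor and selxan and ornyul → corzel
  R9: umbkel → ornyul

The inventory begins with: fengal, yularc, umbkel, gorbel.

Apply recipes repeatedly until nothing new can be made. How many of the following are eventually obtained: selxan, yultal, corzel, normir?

1

Using R9, umbkel makes ornyul.
gorbel and umbkel → morgor (R4).
Using R1, ornyul and morgor make brytor.
yularc and brytor → normir (R6).
selxan would need fenxan (R3), but fenxan is never obtained.
yultal would need fenxan and yularc (R7), but fenxan is never obtained.
corzel would need morgor, selxan, and ornyul (R8), but selxan is never obtained.
normir: reached.
Reached: normir — 1 of the 4.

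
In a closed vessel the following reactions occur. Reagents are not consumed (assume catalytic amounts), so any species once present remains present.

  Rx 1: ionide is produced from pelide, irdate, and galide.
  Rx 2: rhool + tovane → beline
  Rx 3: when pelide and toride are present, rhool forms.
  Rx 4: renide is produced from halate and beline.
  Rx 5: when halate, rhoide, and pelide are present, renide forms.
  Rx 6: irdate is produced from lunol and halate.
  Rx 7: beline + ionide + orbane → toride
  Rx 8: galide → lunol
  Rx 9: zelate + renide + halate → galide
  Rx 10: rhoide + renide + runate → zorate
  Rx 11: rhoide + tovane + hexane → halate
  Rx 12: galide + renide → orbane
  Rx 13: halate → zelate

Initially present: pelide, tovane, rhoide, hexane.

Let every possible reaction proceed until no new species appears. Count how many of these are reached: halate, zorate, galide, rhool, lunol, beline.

rhoide, tovane, and hexane present → halate forms (Rx 11).
halate, rhoide, and pelide present → renide forms (Rx 5).
halate present → zelate forms (Rx 13).
zelate, renide, and halate present → galide forms (Rx 9).
galide present → lunol forms (Rx 8).
halate: reached.
zorate would need rhoide, renide, and runate (Rx 10), but runate never forms.
galide: reached.
rhool would need pelide and toride (Rx 3), but toride never forms.
lunol: reached.
beline would need rhool and tovane (Rx 2), but rhool never forms.
Reached: halate, galide, and lunol — 3 of the 6.

3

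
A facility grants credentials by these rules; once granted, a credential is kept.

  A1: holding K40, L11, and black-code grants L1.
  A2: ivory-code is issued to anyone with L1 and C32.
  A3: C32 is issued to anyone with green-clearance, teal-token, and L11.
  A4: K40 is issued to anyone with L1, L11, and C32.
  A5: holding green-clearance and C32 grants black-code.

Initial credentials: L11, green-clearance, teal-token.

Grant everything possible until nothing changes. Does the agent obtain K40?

No

K40 would need L1, L11, and C32 (A4), but L1 is never granted.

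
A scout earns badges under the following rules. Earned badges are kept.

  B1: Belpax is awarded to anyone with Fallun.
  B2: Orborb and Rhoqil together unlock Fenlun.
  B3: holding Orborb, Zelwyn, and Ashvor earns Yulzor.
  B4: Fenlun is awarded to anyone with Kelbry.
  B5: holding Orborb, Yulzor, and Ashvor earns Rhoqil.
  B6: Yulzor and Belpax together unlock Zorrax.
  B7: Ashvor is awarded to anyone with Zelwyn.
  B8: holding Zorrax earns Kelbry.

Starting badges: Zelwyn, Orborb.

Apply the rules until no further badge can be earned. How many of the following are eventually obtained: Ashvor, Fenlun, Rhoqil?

With Zelwyn, Ashvor is earned (B7).
With Orborb, Zelwyn, and Ashvor, Yulzor is earned (B3).
With Orborb, Yulzor, and Ashvor, Rhoqil is earned (B5).
With Orborb and Rhoqil, Fenlun is earned (B2).
Ashvor: reached.
Fenlun: reached.
Rhoqil: reached.
All 3 are reached.

3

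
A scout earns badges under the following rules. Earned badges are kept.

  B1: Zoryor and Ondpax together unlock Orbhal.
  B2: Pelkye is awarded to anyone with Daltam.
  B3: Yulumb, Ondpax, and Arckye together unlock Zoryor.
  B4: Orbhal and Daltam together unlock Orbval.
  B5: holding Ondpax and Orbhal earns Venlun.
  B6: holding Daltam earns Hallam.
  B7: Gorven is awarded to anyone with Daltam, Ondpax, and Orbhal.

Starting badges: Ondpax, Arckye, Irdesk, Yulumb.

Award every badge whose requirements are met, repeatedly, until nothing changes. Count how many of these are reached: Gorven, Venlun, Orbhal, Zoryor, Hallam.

With Yulumb, Ondpax, and Arckye, Zoryor is earned (B3).
With Zoryor and Ondpax, Orbhal is earned (B1).
With Ondpax and Orbhal, Venlun is earned (B5).
Gorven would need Daltam, Ondpax, and Orbhal (B7), but Daltam is never earned.
Venlun: reached.
Orbhal: reached.
Zoryor: reached.
Hallam would need Daltam (B6), but Daltam is never earned.
Reached: Venlun, Orbhal, and Zoryor — 3 of the 5.

3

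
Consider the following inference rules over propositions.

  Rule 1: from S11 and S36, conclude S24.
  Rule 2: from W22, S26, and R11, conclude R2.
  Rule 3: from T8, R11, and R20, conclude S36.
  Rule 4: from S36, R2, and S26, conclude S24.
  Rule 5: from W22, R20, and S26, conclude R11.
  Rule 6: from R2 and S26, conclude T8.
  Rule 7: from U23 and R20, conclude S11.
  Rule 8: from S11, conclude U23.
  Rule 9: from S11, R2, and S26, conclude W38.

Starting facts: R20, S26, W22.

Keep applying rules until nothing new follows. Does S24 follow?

Yes

From W22, R20, and S26, Rule 5 gives R11.
W22, S26, and R11 hold, so R2 follows (Rule 2).
R2 and S26 hold, so T8 follows (Rule 6).
From T8, R11, and R20, Rule 3 gives S36.
From S36, R2, and S26, Rule 4 gives S24.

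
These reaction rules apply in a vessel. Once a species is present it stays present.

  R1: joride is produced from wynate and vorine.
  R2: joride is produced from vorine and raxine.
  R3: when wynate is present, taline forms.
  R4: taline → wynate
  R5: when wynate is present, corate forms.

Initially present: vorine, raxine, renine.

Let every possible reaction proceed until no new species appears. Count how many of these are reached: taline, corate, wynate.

0

taline would need wynate (R3), but wynate never forms.
corate would need wynate (R5), but wynate never forms.
wynate would need taline (R4), but taline never forms.
None of the 3 are reached.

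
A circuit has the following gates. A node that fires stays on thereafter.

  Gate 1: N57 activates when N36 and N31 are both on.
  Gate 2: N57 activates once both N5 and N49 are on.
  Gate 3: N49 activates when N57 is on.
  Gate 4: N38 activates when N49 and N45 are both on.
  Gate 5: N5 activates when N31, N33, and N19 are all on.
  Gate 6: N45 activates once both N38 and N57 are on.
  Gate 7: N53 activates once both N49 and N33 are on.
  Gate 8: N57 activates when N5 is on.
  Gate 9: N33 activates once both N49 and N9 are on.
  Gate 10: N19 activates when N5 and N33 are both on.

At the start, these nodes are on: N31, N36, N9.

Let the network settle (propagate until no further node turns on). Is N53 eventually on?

N36 and N31 are on, so N57 activates (Gate 1).
Gate 3: N57 on → N49 on.
Gate 9: N49 and N9 on → N33 on.
Gate 7: N49 and N33 on → N53 on.

Yes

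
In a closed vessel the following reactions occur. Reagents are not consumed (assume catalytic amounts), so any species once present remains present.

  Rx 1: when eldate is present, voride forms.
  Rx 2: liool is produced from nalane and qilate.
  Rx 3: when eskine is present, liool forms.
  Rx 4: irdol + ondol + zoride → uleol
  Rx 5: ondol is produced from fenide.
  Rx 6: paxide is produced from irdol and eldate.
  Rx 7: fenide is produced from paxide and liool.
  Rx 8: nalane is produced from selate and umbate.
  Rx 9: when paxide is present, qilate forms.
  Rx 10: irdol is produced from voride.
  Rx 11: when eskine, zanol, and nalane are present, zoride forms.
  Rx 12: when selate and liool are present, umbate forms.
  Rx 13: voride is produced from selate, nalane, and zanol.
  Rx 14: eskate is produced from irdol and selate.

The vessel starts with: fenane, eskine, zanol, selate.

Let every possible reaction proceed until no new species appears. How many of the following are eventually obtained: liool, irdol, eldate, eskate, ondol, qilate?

3

eskine present → liool forms (Rx 3).
selate and liool present → umbate forms (Rx 12).
selate and umbate present → nalane forms (Rx 8).
selate, nalane, and zanol present → voride forms (Rx 13).
voride present → irdol forms (Rx 10).
irdol and selate present → eskate forms (Rx 14).
liool: reached.
irdol: reached.
No rule produces eldate, and it is not given.
eskate: reached.
ondol would need fenide (Rx 5), but fenide never forms.
qilate would need paxide (Rx 9), but paxide never forms.
Reached: liool, irdol, and eskate — 3 of the 6.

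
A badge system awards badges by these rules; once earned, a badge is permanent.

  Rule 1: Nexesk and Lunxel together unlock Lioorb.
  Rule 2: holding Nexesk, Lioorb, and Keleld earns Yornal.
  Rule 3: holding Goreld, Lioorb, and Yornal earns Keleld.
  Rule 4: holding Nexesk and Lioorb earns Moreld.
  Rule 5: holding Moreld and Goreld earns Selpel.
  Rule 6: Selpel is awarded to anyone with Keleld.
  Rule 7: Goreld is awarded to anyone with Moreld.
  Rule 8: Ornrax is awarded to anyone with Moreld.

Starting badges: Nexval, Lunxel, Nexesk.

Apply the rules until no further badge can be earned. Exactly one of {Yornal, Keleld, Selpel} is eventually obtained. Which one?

Selpel

With Nexesk and Lunxel, Lioorb is earned (Rule 1).
With Nexesk and Lioorb, Moreld is earned (Rule 4).
With Moreld, Goreld is earned (Rule 7).
With Moreld and Goreld, Selpel is earned (Rule 5).
Keleld would need Goreld, Lioorb, and Yornal (Rule 3), but Yornal is never earned. Yornal would need Nexesk, Lioorb, and Keleld (Rule 2), but Keleld is never earned.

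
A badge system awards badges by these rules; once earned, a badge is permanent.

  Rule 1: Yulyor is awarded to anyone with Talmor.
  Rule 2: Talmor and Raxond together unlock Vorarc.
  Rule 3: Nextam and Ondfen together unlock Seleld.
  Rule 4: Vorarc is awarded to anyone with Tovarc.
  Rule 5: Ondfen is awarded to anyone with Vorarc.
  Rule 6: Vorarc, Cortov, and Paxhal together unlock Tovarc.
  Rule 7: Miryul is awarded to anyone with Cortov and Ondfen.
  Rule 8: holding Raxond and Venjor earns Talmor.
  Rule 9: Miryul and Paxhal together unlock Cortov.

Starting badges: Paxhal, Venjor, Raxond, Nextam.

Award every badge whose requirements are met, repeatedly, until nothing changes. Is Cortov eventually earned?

No

Cortov would need Miryul and Paxhal (Rule 9), but Miryul is never earned.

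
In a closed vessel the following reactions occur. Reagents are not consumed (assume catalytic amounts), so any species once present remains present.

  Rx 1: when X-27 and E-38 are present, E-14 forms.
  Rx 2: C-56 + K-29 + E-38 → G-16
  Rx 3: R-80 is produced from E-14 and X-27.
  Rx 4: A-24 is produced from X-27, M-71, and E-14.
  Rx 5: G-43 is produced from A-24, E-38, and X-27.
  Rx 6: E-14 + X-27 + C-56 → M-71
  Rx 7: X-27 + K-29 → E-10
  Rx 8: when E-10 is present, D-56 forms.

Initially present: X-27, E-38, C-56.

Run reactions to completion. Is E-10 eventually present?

No

E-10 would need X-27 and K-29 (Rx 7), but K-29 never forms.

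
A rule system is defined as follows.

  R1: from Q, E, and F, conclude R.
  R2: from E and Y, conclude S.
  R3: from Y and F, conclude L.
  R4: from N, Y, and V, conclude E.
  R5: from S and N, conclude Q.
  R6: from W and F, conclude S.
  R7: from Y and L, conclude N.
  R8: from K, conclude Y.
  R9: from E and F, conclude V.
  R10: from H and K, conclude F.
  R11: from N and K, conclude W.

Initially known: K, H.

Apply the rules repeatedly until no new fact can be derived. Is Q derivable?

From H and K, R10 gives F.
From K, R8 gives Y.
Y and F hold, so L follows (R3).
Y and L hold, so N follows (R7).
N and K hold, so W follows (R11).
From W and F, R6 gives S.
From S and N, R5 gives Q.

Yes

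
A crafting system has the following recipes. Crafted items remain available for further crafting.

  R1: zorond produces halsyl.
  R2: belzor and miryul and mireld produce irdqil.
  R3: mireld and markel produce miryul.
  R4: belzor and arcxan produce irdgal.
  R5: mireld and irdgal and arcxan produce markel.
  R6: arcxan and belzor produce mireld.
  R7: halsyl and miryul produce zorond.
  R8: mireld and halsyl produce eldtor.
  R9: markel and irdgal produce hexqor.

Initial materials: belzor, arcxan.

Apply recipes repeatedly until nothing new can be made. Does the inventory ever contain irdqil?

belzor and arcxan → irdgal (R4).
Using R6, arcxan and belzor make mireld.
mireld and irdgal and arcxan → markel (R5).
Using R3, mireld and markel make miryul.
belzor and miryul and mireld → irdqil (R2).

Yes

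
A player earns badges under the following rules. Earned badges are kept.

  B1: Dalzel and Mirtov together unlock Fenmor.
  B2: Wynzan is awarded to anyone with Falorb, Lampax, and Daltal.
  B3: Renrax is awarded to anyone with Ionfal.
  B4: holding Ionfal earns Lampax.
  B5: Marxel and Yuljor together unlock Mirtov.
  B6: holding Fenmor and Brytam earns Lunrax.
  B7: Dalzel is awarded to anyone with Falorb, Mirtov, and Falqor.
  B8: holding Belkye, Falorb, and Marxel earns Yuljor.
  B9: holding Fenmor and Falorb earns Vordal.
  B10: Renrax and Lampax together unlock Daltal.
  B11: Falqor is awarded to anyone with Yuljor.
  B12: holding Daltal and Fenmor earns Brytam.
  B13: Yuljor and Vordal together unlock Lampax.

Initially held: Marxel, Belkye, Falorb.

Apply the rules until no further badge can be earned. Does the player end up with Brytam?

Brytam would need Daltal and Fenmor (B12), but Daltal is never earned.

No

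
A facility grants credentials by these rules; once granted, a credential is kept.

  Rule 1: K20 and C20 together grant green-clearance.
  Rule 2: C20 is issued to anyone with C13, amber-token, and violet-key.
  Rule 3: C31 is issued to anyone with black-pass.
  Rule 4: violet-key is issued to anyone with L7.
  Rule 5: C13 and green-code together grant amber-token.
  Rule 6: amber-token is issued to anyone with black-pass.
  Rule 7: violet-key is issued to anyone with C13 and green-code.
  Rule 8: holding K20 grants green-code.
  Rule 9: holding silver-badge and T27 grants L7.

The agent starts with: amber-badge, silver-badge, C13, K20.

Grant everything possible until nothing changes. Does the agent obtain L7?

No

L7 would need silver-badge and T27 (Rule 9), but T27 is never granted.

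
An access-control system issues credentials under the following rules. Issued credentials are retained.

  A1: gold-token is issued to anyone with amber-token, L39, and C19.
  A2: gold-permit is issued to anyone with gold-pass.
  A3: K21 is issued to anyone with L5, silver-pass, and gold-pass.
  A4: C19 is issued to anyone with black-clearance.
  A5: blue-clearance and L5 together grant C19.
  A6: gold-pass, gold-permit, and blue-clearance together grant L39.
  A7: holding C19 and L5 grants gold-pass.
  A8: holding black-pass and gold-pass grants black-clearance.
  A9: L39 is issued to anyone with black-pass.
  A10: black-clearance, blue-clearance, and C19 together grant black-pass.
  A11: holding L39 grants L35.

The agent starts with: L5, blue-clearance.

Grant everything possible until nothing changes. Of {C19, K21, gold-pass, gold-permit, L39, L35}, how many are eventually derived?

5

Holding blue-clearance and L5 grants C19 (A5).
Holding C19 and L5 grants gold-pass (A7).
Holding gold-pass grants gold-permit (A2).
Holding gold-pass, gold-permit, and blue-clearance grants L39 (A6).
Holding L39 grants L35 (A11).
C19: reached.
K21 would need L5, silver-pass, and gold-pass (A3), but silver-pass is never granted.
gold-pass: reached.
gold-permit: reached.
L39: reached.
L35: reached.
Reached: C19, gold-pass, gold-permit, L39, and L35 — 5 of the 6.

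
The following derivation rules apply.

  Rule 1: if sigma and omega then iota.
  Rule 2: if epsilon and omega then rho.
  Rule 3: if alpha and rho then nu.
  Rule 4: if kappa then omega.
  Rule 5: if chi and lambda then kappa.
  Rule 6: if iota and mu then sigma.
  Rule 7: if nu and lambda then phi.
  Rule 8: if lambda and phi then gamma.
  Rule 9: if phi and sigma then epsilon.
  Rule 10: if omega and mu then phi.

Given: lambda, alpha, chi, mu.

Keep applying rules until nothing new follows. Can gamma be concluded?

Yes

chi and lambda hold, so kappa follows (Rule 5).
From kappa, Rule 4 gives omega.
From omega and mu, Rule 10 gives phi.
From lambda and phi, Rule 8 gives gamma.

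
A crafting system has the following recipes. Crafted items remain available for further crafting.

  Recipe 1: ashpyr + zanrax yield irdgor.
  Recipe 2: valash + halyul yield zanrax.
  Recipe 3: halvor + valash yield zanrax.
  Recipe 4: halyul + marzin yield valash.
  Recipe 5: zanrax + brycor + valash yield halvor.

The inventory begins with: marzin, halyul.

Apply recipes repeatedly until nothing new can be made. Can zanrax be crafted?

Yes

halyul + marzin → valash (Recipe 4).
valash + halyul → zanrax (Recipe 2).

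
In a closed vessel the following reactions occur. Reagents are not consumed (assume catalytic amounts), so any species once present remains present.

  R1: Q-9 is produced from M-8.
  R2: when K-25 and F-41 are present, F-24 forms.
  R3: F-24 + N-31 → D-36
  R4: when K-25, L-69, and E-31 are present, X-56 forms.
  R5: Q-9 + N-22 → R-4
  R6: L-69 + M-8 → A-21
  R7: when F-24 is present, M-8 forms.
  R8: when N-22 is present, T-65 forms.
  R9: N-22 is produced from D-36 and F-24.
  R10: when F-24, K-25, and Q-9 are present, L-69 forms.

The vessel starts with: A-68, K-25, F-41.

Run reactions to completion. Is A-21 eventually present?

K-25 and F-41 present → F-24 forms (R2).
F-24 present → M-8 forms (R7).
M-8 present → Q-9 forms (R1).
F-24, K-25, and Q-9 present → L-69 forms (R10).
L-69 and M-8 present → A-21 forms (R6).

Yes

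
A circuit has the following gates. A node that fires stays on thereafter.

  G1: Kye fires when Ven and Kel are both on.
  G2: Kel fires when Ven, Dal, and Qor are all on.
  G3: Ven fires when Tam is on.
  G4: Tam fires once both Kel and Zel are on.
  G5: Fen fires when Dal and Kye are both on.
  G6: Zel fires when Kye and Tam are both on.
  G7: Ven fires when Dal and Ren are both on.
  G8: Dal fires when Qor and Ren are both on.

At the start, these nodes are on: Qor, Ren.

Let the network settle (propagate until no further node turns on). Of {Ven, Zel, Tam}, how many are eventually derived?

1

G8: Qor and Ren on → Dal on.
G7: Dal and Ren on → Ven on.
Ven: reached.
Zel would need Kye and Tam (G6), but Tam never turns on.
Tam would need Kel and Zel (G4), but Zel never turns on.
Reached: Ven — 1 of the 3.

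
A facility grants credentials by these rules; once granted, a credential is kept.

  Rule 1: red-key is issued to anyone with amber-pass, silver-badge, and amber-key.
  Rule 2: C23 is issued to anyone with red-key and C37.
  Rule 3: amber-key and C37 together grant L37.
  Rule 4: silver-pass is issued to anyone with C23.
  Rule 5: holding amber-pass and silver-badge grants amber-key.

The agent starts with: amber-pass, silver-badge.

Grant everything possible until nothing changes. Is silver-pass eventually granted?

silver-pass would need C23 (Rule 4), but C23 is never granted.

No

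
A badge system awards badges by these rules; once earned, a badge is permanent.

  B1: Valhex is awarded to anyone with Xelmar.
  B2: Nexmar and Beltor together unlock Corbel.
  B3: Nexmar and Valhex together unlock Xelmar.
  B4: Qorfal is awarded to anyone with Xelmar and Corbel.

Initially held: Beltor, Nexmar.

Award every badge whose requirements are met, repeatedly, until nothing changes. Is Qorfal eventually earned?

Qorfal would need Xelmar and Corbel (B4), but Xelmar is never earned.

No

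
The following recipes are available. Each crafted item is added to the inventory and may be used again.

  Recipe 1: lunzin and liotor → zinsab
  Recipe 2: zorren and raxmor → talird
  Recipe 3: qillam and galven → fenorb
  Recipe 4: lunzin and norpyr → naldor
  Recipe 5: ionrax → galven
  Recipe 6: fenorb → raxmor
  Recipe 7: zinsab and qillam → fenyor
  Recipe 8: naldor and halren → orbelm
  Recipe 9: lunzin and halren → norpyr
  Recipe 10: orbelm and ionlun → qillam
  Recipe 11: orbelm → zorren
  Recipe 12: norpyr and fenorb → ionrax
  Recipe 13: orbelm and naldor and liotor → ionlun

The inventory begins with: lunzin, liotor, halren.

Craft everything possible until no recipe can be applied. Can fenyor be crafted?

Using Recipe 1, lunzin and liotor make zinsab.
lunzin and halren → norpyr (Recipe 9).
lunzin and norpyr → naldor (Recipe 4).
Using Recipe 8, naldor and halren make orbelm.
Using Recipe 13, orbelm, naldor, and liotor make ionlun.
orbelm and ionlun → qillam (Recipe 10).
zinsab and qillam → fenyor (Recipe 7).

Yes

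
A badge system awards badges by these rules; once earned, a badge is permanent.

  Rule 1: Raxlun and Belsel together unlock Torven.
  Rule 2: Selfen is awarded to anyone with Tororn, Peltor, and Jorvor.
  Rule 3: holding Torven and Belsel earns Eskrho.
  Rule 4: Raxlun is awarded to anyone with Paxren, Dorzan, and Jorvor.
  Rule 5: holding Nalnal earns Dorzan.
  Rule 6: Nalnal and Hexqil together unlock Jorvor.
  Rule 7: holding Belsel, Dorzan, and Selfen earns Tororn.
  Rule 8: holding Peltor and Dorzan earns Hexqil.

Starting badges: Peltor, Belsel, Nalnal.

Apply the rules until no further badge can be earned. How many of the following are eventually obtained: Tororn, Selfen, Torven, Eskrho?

0

Tororn would need Belsel, Dorzan, and Selfen (Rule 7), but Selfen is never earned.
Selfen would need Tororn, Peltor, and Jorvor (Rule 2), but Tororn is never earned.
Torven would need Raxlun and Belsel (Rule 1), but Raxlun is never earned.
Eskrho would need Torven and Belsel (Rule 3), but Torven is never earned.
None of the 4 are reached.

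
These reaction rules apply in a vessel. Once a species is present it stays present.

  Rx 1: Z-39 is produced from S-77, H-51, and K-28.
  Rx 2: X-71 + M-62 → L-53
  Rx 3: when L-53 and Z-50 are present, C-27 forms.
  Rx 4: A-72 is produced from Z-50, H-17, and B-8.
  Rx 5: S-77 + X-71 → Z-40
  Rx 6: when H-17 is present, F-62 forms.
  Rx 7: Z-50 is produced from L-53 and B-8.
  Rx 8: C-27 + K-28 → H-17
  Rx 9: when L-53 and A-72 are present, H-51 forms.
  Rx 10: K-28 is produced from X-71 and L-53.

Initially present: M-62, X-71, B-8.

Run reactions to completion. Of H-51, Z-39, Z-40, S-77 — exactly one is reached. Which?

H-51

X-71 and M-62 present → L-53 forms (Rx 2).
L-53 and B-8 present → Z-50 forms (Rx 7).
X-71 and L-53 present → K-28 forms (Rx 10).
L-53 and Z-50 present → C-27 forms (Rx 3).
C-27 and K-28 present → H-17 forms (Rx 8).
Z-50, H-17, and B-8 present → A-72 forms (Rx 4).
L-53 and A-72 present → H-51 forms (Rx 9).
No rule produces S-77, and it is not given. Z-39 would need S-77, H-51, and K-28 (Rx 1), but S-77 never forms. Z-40 would need S-77 and X-71 (Rx 5), but S-77 never forms.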